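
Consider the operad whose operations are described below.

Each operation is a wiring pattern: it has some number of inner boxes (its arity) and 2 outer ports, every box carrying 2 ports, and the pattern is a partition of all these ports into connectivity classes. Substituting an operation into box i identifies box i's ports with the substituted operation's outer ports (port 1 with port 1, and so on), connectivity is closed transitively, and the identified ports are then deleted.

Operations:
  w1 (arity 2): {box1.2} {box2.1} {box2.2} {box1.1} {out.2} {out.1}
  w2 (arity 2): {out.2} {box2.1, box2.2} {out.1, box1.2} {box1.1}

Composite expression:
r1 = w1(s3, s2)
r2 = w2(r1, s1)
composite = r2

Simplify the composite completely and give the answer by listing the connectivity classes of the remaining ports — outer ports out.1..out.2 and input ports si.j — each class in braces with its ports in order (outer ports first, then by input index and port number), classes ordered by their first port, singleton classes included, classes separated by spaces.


After gluing at w2, chains via deleted ports link the s-ports.
after w1, the pattern on (s3, s2) reads {out.1} {out.2} {s2.1} {s2.2} {s3.1} {s3.2} (out.j = its outer ports)
after w2, the pattern on (s3, s2, s1) reads {out.1} {out.2} {s1.1, s1.2} {s2.1} {s2.2} {s3.1} {s3.2} (out.j = its outer ports)

{out.1} {out.2} {s1.1, s1.2} {s2.1} {s2.2} {s3.1} {s3.2}


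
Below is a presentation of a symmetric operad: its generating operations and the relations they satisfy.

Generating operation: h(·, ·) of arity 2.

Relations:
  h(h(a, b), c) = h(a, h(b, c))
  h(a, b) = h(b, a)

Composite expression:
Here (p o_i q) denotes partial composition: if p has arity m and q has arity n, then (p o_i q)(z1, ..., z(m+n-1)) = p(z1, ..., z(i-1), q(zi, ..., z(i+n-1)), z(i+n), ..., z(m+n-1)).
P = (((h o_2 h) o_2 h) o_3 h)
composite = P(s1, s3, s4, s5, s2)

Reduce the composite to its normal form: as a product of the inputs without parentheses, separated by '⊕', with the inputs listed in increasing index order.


s1 ⊕ s2 ⊕ s3 ⊕ s4 ⊕ s5

Key point: h commutes, so take the s-inputs in any fixed order.
h(s4, s5) linearizes to s4 ⊕ s5
h(s3, h(s4, s5)) linearizes to s3 ⊕ s4 ⊕ s5
h(h(s3, h(s4, s5)), s2) linearizes to s3 ⊕ s4 ⊕ s5 ⊕ s2
h(s1, h(h(s3, h(s4, s5)), s2)) linearizes to s1 ⊕ s3 ⊕ s4 ⊕ s5 ⊕ s2
rearranged into index order: s1 ⊕ s2 ⊕ s3 ⊕ s4 ⊕ s5


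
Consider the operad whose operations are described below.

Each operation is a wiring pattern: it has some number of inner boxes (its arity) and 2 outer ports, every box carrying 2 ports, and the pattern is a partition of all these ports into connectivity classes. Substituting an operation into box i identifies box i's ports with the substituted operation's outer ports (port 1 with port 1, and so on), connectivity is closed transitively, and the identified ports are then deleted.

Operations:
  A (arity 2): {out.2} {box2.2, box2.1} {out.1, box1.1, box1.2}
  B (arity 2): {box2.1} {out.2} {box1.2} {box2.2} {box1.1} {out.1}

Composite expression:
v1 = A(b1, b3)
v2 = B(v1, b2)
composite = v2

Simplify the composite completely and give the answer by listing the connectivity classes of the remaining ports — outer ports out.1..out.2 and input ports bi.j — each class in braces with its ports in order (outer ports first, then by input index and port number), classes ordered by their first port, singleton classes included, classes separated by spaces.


{out.1} {out.2} {b1.1, b1.2} {b2.1} {b2.2} {b3.1, b3.2}

Treat the ports identified at B as solder joints: merge, then drop.
composing A on (b1, b3), with out.j its own outer ports: {out.1, b1.1, b1.2} {out.2} {b3.1, b3.2}
composing B on (b1, b3, b2), with out.j its own outer ports: {out.1} {out.2} {b1.1, b1.2} {b2.1} {b2.2} {b3.1, b3.2}


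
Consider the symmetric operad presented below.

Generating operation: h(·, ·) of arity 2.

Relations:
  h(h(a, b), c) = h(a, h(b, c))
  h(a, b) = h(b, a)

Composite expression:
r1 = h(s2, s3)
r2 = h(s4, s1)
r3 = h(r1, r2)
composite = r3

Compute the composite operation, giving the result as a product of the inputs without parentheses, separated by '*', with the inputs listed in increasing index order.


With h associative and commutative, the s-input set is all that matters.
h(s2, s3) linearizes to s2 * s3
h(s4, s1) linearizes to s4 * s1
h(h(s2, s3), h(s4, s1)) linearizes to s2 * s3 * s4 * s1
putting the inputs in ascending order: s1 * s2 * s3 * s4

s1 * s2 * s3 * s4


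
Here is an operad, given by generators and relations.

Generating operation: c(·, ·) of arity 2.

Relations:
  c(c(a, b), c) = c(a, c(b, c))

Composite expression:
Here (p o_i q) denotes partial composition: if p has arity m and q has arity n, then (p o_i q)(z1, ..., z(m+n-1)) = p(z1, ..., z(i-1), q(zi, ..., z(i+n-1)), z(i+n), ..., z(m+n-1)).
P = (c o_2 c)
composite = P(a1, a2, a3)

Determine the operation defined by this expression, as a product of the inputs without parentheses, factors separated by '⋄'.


a1 ⋄ a2 ⋄ a3

The c-tree's shape is irrelevant; the a-reading-order decides.
c(a2, a3) unparenthesizes to a2 ⋄ a3
c(a1, c(a2, a3)) unparenthesizes to a1 ⋄ a2 ⋄ a3


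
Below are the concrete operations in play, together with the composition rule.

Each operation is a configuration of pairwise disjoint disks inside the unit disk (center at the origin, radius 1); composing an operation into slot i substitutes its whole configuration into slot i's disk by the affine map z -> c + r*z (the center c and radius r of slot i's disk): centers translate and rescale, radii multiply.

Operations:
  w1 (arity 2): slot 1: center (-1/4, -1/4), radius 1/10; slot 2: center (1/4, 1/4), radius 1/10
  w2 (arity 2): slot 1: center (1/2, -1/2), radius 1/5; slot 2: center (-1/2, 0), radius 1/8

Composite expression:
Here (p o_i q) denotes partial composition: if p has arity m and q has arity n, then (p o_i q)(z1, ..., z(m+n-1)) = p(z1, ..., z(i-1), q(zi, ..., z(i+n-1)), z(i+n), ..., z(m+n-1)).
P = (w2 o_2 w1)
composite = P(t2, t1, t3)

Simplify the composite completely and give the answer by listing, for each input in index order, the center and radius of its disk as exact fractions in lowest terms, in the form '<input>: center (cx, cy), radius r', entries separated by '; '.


Nesting under w2 composes maps z -> c + r*z down each t-path.
t2 passes through 1 substitution, ending at center (1/2, -1/2), radius 1/5
t1 passes through 2 substitutions, ending at center (-17/32, -1/32), radius 1/80
t3 passes through 2 substitutions, ending at center (-15/32, 1/32), radius 1/80

t1: center (-17/32, -1/32), radius 1/80; t2: center (1/2, -1/2), radius 1/5; t3: center (-15/32, 1/32), radius 1/80


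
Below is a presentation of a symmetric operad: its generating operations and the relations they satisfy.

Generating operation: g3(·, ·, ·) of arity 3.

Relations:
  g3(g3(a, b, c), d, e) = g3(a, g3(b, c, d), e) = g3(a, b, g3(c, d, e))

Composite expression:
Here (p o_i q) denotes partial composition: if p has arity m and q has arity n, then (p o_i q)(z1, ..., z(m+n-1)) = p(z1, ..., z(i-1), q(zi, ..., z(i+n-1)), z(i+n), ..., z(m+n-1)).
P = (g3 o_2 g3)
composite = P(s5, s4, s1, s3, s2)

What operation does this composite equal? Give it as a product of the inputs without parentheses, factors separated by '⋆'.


Associativity of g3 dissolves the nesting; only the s-input order survives.
g3(s4, s1, s3) spells out as s4 ⋆ s1 ⋆ s3
g3(s5, g3(s4, s1, s3), s2) spells out as s5 ⋆ s4 ⋆ s1 ⋆ s3 ⋆ s2

s5 ⋆ s4 ⋆ s1 ⋆ s3 ⋆ s2


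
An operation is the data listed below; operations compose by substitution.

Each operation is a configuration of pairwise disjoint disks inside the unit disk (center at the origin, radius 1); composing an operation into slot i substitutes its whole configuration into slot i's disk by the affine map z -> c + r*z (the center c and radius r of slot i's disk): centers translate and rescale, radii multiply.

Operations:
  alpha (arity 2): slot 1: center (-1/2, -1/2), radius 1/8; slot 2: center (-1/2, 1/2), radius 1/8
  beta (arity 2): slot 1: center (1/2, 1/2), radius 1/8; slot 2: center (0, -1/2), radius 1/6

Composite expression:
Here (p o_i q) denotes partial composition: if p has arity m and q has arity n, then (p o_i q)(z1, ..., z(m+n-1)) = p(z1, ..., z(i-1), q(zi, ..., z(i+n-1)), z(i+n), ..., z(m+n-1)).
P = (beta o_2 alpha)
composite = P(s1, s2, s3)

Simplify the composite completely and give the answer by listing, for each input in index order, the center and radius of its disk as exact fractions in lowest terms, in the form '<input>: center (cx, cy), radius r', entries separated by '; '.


s1: center (1/2, 1/2), radius 1/8; s2: center (-1/12, -7/12), radius 1/48; s3: center (-1/12, -5/12), radius 1/48

Nesting under beta composes maps z -> c + r*z down each s-path.
tracing s1 down its 1-map path: center (1/2, 1/2), radius 1/8
tracing s2 down its 2-map path: center (-1/12, -7/12), radius 1/48
tracing s3 down its 2-map path: center (-1/12, -5/12), radius 1/48


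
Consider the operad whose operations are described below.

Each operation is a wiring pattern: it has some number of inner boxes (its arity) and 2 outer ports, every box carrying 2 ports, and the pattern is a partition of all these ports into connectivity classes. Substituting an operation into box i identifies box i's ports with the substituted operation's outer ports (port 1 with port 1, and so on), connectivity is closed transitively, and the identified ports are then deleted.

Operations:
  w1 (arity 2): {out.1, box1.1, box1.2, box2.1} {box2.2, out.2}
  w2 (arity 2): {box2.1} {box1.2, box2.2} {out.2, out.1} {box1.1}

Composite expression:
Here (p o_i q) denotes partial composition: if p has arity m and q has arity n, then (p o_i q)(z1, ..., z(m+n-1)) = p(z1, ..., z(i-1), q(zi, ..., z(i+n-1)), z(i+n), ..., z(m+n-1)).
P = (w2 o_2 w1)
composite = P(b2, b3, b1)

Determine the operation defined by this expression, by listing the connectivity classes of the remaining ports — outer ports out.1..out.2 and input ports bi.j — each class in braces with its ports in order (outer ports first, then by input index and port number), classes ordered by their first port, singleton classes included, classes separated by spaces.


{out.1, out.2} {b1.1, b3.1, b3.2} {b1.2, b2.2} {b2.1}

Reachability decides: close wires over w2-identified ports.
through w1, on inputs (b3, b1): {out.1, b1.1, b3.1, b3.2} {out.2, b1.2} (out.j = stage outer ports)
through w2, on inputs (b2, b3, b1): {out.1, out.2} {b1.1, b3.1, b3.2} {b1.2, b2.2} {b2.1} (out.j = stage outer ports)


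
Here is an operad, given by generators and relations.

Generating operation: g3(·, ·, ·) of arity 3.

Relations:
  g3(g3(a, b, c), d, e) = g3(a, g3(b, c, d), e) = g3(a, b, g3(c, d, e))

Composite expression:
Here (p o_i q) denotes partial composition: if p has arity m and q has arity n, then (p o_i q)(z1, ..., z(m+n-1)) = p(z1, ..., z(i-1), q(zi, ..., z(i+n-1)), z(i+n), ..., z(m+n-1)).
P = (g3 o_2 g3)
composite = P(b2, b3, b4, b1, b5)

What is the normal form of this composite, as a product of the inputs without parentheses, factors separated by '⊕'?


The g3-tree's shape is irrelevant; the b-reading-order decides.
g3(b3, b4, b1) unparenthesizes to b3 ⊕ b4 ⊕ b1
g3(b2, g3(b3, b4, b1), b5) unparenthesizes to b2 ⊕ b3 ⊕ b4 ⊕ b1 ⊕ b5

b2 ⊕ b3 ⊕ b4 ⊕ b1 ⊕ b5


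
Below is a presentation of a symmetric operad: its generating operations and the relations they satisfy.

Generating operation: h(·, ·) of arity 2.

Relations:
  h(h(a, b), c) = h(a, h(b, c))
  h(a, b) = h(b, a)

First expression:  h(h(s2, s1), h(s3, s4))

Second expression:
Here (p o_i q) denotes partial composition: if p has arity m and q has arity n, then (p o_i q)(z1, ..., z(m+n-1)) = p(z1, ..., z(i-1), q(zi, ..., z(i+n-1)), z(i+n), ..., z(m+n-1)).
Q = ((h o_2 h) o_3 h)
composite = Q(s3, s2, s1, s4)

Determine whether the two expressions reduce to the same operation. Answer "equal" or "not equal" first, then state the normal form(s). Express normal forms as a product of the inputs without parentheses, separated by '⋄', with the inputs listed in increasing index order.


equal; both compose to s1 ⋄ s2 ⋄ s3 ⋄ s4

Normal form of the first expression: s1 ⋄ s2 ⋄ s3 ⋄ s4
Normal form of the second expression: s1 ⋄ s2 ⋄ s3 ⋄ s4
Same normal form: equal.


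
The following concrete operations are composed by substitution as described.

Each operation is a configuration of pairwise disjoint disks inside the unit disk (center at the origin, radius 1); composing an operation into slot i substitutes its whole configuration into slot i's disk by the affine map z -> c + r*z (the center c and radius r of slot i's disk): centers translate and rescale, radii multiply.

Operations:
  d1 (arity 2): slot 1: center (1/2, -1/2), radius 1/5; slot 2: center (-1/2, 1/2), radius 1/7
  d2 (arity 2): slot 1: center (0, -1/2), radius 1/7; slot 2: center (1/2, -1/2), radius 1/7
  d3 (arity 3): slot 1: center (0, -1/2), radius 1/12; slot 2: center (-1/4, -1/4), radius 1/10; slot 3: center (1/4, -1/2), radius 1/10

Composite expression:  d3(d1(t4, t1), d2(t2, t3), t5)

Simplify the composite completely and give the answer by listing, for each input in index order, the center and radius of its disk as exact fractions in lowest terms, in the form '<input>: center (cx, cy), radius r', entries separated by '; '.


Each t-disk chains the slot maps above it in d3; radii multiply.
for t4, the 2-step affine chain lands on center (1/24, -13/24), radius 1/60
for t1, the 2-step affine chain lands on center (-1/24, -11/24), radius 1/84
for t2, the 2-step affine chain lands on center (-1/4, -3/10), radius 1/70
for t3, the 2-step affine chain lands on center (-1/5, -3/10), radius 1/70
for t5, the 1-step affine chain lands on center (1/4, -1/2), radius 1/10

t1: center (-1/24, -11/24), radius 1/84; t2: center (-1/4, -3/10), radius 1/70; t3: center (-1/5, -3/10), radius 1/70; t4: center (1/24, -13/24), radius 1/60; t5: center (1/4, -1/2), radius 1/10


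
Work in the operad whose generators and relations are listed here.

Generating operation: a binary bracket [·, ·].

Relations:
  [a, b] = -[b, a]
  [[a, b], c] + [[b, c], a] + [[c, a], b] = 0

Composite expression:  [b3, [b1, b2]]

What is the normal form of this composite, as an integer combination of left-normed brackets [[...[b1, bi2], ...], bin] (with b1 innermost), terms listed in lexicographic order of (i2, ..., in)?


Antisymmetry and Jacobi reduce to b1-anchored left-normed brackets.
Composite bracket: [b3, [b1, b2]]
Full expansion: 4 signed words from ab - ba (2^2 = 4).
Coefficients come from the b1-initial words:
  the word b1b2b3 carries sign -1 and contributes -[[b1, b2], b3]

-[[b1, b2], b3]


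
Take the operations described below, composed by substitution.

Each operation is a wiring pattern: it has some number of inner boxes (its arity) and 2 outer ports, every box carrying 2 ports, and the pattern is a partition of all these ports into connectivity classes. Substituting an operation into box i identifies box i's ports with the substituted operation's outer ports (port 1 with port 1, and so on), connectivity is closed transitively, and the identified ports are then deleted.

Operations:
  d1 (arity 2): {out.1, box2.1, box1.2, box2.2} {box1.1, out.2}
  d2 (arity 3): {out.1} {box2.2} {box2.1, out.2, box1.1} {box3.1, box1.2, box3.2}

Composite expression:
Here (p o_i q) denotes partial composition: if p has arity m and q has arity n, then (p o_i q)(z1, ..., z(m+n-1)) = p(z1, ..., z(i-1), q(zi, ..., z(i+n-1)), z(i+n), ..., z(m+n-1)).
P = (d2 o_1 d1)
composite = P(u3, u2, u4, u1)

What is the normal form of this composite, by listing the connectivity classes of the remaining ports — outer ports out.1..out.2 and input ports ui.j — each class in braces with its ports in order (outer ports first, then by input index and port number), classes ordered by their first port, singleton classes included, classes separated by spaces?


Substituting into d2 glues patterns; closure does the rest.
stage d1: inputs (u3, u2), connectivity {out.1, u2.1, u2.2, u3.2} {out.2, u3.1}, out.j its boundary
stage d2: inputs (u3, u2, u4, u1), connectivity {out.1} {out.2, u2.1, u2.2, u3.2, u4.1} {u1.1, u1.2, u3.1} {u4.2}, out.j its boundary

{out.1} {out.2, u2.1, u2.2, u3.2, u4.1} {u1.1, u1.2, u3.1} {u4.2}


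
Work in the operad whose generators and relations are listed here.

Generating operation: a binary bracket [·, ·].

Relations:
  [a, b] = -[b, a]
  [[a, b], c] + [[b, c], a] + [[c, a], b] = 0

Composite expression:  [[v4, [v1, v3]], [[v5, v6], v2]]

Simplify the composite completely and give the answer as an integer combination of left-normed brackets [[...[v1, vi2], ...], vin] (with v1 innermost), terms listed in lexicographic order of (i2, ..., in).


[[[[[v1, v3], v4], v2], v5], v6] - [[[[[v1, v3], v4], v2], v6], v5] - [[[[[v1, v3], v4], v5], v6], v2] + [[[[[v1, v3], v4], v6], v5], v2]

Expand each bracket as ab - ba; the v1-initial words give the coefficients.
Composite bracket: [[v4, [v1, v3]], [[v5, v6], v2]]
Applying ab - ba throughout gives 32 signed words (2^5 = 32).
The v1-initial words carry the normal form:
  word v1v3v4v2v5v6 has sign +1, contributing +[[[[[v1, v3], v4], v2], v5], v6]
  word v1v3v4v2v6v5 has sign -1, contributing -[[[[[v1, v3], v4], v2], v6], v5]
  word v1v3v4v5v6v2 has sign -1, contributing -[[[[[v1, v3], v4], v5], v6], v2]
  word v1v3v4v6v5v2 has sign +1, contributing +[[[[[v1, v3], v4], v6], v5], v2]


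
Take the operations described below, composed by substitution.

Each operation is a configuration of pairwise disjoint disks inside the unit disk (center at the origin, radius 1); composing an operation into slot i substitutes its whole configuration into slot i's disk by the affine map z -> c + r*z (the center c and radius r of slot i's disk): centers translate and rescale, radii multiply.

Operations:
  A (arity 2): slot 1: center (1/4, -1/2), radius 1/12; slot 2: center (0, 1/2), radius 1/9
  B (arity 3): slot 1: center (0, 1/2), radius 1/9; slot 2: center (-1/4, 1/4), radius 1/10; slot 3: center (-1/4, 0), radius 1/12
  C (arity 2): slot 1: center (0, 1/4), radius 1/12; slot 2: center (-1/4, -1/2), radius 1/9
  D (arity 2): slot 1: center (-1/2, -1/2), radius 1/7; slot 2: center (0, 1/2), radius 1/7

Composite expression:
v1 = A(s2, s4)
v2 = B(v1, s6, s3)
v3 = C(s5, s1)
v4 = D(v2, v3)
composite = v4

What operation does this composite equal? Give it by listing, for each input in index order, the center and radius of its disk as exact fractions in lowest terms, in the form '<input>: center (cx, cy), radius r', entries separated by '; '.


s1: center (-1/28, 3/7), radius 1/63; s2: center (-125/252, -55/126), radius 1/756; s3: center (-15/28, -1/2), radius 1/84; s4: center (-1/2, -53/126), radius 1/567; s5: center (0, 15/28), radius 1/84; s6: center (-15/28, -13/28), radius 1/70

Each s-disk chains the slot maps above it in D; radii multiply.
input s2: applying the 3 nested substitutions gives center (-125/252, -55/126), radius 1/756
input s4: applying the 3 nested substitutions gives center (-1/2, -53/126), radius 1/567
input s6: applying the 2 nested substitutions gives center (-15/28, -13/28), radius 1/70
input s3: applying the 2 nested substitutions gives center (-15/28, -1/2), radius 1/84
input s5: applying the 2 nested substitutions gives center (0, 15/28), radius 1/84
input s1: applying the 2 nested substitutions gives center (-1/28, 3/7), radius 1/63


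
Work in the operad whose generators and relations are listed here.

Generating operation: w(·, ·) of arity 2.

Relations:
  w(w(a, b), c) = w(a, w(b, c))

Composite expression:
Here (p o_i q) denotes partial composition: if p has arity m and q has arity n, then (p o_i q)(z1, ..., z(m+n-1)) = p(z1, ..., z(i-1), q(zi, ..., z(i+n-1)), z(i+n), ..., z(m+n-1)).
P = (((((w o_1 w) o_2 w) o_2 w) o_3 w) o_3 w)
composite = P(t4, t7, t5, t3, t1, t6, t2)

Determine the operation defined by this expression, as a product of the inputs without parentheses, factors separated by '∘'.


t4 ∘ t7 ∘ t5 ∘ t3 ∘ t1 ∘ t6 ∘ t2

The w-tree's shape is irrelevant; the t-reading-order decides.
w(t5, t3) flattens to t5 ∘ t3
w(w(t5, t3), t1) flattens to t5 ∘ t3 ∘ t1
w(t7, w(w(t5, t3), t1)) flattens to t7 ∘ t5 ∘ t3 ∘ t1
w(w(t7, w(w(t5, t3), t1)), t6) flattens to t7 ∘ t5 ∘ t3 ∘ t1 ∘ t6
w(t4, w(w(t7, w(w(t5, t3), t1)), t6)) flattens to t4 ∘ t7 ∘ t5 ∘ t3 ∘ t1 ∘ t6
w(w(t4, w(w(t7, w(w(t5, t3), t1)), t6)), t2) flattens to t4 ∘ t7 ∘ t5 ∘ t3 ∘ t1 ∘ t6 ∘ t2


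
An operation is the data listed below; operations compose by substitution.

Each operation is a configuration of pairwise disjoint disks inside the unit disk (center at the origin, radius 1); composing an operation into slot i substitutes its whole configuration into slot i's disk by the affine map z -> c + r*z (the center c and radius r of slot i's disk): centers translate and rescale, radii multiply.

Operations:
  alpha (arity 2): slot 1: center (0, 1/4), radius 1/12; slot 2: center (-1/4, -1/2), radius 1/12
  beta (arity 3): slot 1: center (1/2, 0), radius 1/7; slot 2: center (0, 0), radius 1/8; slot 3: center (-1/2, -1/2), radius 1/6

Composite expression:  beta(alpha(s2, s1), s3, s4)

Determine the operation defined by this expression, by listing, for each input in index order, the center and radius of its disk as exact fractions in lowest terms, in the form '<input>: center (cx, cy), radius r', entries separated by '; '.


s1: center (13/28, -1/14), radius 1/84; s2: center (1/2, 1/28), radius 1/84; s3: center (0, 0), radius 1/8; s4: center (-1/2, -1/2), radius 1/6

Below beta, radii multiply path by path; the s-disk centers shift.
s2 passes through 2 substitutions, ending at center (1/2, 1/28), radius 1/84
s1 passes through 2 substitutions, ending at center (13/28, -1/14), radius 1/84
s3 passes through 1 substitution, ending at center (0, 0), radius 1/8
s4 passes through 1 substitution, ending at center (-1/2, -1/2), radius 1/6


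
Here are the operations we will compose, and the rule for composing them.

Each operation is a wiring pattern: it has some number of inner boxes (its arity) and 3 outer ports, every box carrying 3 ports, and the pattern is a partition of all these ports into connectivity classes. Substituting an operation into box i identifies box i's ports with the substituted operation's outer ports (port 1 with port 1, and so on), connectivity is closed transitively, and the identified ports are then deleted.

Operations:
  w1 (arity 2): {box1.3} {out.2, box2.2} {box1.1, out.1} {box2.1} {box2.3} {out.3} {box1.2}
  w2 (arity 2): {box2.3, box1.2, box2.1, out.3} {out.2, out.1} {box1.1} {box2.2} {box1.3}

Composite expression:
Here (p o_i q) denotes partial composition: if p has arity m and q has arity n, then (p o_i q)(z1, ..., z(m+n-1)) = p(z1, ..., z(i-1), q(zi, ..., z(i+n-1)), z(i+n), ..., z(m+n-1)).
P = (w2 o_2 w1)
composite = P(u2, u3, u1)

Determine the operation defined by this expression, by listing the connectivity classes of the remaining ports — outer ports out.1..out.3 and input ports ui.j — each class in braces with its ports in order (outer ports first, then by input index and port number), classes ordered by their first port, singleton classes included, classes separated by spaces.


{out.1, out.2} {out.3, u2.2, u3.1} {u1.1} {u1.2} {u1.3} {u2.1} {u2.3} {u3.2} {u3.3}

Substituting into w2 glues patterns; closure does the rest.
after w1, the pattern on (u3, u1) reads {out.1, u3.1} {out.2, u1.2} {out.3} {u1.1} {u1.3} {u3.2} {u3.3} (out.j = its outer ports)
after w2, the pattern on (u2, u3, u1) reads {out.1, out.2} {out.3, u2.2, u3.1} {u1.1} {u1.2} {u1.3} {u2.1} {u2.3} {u3.2} {u3.3} (out.j = its outer ports)


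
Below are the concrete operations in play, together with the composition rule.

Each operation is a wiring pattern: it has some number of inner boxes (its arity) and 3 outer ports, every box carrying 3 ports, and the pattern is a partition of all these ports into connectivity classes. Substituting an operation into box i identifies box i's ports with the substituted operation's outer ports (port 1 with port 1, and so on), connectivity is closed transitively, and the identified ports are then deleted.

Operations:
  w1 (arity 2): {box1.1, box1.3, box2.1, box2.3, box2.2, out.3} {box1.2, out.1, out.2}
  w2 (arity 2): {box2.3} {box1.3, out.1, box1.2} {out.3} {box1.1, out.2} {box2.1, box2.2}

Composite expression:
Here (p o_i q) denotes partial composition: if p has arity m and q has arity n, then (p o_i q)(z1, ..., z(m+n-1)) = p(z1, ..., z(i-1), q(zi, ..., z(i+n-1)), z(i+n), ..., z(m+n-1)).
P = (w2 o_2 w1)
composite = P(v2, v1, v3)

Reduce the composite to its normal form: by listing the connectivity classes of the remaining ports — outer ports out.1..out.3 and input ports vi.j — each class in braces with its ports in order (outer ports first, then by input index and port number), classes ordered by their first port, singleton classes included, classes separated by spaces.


Reachability decides: close wires over w2-identified ports.
stage w1: inputs (v1, v3), connectivity {out.1, out.2, v1.2} {out.3, v1.1, v1.3, v3.1, v3.2, v3.3}, out.j its boundary
stage w2: inputs (v2, v1, v3), connectivity {out.1, v2.2, v2.3} {out.2, v2.1} {out.3} {v1.1, v1.3, v3.1, v3.2, v3.3} {v1.2}, out.j its boundary

{out.1, v2.2, v2.3} {out.2, v2.1} {out.3} {v1.1, v1.3, v3.1, v3.2, v3.3} {v1.2}


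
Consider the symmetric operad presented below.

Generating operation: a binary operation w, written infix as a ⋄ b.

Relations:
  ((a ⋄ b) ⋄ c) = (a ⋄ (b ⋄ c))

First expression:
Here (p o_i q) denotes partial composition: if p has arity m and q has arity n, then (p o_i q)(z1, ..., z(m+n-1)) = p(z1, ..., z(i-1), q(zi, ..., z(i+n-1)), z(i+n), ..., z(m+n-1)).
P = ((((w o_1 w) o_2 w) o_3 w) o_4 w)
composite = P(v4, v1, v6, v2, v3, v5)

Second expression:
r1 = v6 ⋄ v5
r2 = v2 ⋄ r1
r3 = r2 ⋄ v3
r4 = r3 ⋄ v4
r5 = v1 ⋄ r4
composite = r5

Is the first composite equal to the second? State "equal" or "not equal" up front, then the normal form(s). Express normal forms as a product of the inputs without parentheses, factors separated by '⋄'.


not equal: they reduce to v4 ⋄ v1 ⋄ v6 ⋄ v2 ⋄ v3 ⋄ v5 and v1 ⋄ v2 ⋄ v6 ⋄ v5 ⋄ v3 ⋄ v4

Reducing the first expression gives v4 ⋄ v1 ⋄ v6 ⋄ v2 ⋄ v3 ⋄ v5
Reducing the second expression gives v1 ⋄ v2 ⋄ v6 ⋄ v5 ⋄ v3 ⋄ v4
The forms do not match — not equal.


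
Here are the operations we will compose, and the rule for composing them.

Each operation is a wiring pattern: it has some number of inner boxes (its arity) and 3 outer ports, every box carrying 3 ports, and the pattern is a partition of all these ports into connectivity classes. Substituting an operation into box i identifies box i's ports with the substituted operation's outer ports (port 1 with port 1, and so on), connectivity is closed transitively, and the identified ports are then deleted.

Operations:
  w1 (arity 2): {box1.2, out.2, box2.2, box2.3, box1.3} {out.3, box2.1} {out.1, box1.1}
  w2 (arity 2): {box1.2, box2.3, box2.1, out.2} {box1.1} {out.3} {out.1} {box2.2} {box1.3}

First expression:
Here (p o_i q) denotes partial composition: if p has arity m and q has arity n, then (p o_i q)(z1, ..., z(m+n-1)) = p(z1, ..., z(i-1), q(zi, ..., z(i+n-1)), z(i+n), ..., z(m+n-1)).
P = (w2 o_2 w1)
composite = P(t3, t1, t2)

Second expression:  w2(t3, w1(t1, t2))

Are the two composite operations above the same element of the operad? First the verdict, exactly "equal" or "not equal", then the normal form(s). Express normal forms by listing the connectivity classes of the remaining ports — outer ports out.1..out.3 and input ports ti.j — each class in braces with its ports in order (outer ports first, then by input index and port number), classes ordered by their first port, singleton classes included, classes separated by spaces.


The first expression, normalized: {out.1} {out.2, t1.1, t2.1, t3.2} {out.3} {t1.2, t1.3, t2.2, t2.3} {t3.1} {t3.3}
The second expression, normalized: {out.1} {out.2, t1.1, t2.1, t3.2} {out.3} {t1.2, t1.3, t2.2, t2.3} {t3.1} {t3.3}
Same normal form: equal.

equal; the common form is {out.1} {out.2, t1.1, t2.1, t3.2} {out.3} {t1.2, t1.3, t2.2, t2.3} {t3.1} {t3.3}


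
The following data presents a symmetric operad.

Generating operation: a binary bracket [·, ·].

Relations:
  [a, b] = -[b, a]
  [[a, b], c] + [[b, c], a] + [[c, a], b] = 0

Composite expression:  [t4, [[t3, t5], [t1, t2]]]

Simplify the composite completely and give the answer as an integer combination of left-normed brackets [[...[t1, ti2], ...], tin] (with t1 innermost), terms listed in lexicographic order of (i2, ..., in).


[[[[t1, t2], t3], t5], t4] - [[[[t1, t2], t5], t3], t4]

In the tensor algebra, words opening t1 carry the t1-anchored form.
Composite bracket: [t4, [[t3, t5], [t1, t2]]]
The bracket unfolds into 16 signed words via [a, b] = ab - ba (2^4 = 16).
Collect the words opening with t1:
  sign of t1t2t3t5t4 is +1, so it contributes +[[[[t1, t2], t3], t5], t4]
  sign of t1t2t5t3t4 is -1, so it contributes -[[[[t1, t2], t5], t3], t4]


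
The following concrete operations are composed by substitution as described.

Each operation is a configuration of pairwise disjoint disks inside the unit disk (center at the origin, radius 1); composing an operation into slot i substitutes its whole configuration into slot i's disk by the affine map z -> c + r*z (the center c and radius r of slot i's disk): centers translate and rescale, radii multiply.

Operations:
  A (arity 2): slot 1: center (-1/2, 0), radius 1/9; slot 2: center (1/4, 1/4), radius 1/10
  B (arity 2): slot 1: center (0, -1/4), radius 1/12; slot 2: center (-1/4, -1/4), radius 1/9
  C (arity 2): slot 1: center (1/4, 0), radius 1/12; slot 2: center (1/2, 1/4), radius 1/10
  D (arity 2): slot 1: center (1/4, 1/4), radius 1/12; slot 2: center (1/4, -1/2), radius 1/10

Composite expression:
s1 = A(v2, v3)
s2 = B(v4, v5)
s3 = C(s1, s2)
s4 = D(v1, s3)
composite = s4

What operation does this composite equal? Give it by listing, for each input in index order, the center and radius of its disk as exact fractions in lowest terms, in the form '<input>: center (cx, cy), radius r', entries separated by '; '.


v1: center (1/4, 1/4), radius 1/12; v2: center (13/48, -1/2), radius 1/1080; v3: center (133/480, -239/480), radius 1/1200; v4: center (3/10, -191/400), radius 1/1200; v5: center (119/400, -191/400), radius 1/900

Nesting under D composes maps z -> c + r*z down each v-path.
tracing v1 down its 1-map path: center (1/4, 1/4), radius 1/12
tracing v2 down its 3-map path: center (13/48, -1/2), radius 1/1080
tracing v3 down its 3-map path: center (133/480, -239/480), radius 1/1200
tracing v4 down its 3-map path: center (3/10, -191/400), radius 1/1200
tracing v5 down its 3-map path: center (119/400, -191/400), radius 1/900


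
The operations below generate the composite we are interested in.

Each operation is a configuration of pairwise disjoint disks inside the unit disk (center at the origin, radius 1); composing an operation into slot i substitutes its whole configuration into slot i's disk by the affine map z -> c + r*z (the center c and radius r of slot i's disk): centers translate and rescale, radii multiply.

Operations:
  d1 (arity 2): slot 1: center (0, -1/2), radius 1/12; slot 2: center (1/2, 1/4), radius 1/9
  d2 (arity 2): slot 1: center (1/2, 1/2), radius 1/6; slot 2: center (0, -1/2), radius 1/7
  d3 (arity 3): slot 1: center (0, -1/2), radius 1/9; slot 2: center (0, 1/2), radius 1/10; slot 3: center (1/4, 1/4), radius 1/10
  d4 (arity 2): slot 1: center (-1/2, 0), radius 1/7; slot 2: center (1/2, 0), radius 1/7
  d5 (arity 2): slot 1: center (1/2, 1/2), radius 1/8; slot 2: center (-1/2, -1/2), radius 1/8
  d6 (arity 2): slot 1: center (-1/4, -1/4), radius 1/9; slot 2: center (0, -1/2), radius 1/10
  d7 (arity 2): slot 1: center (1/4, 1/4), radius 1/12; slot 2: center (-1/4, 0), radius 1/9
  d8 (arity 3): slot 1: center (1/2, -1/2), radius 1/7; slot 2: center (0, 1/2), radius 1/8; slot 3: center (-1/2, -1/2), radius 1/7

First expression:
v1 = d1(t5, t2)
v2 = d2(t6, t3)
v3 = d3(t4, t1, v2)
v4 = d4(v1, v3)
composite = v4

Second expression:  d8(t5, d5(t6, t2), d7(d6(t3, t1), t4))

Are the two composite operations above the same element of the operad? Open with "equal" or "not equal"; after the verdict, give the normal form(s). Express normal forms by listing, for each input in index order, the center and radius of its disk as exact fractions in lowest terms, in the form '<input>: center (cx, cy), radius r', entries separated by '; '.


not equal; first: t1: center (1/2, 1/14), radius 1/70; t2: center (-3/7, 1/28), radius 1/63; t3: center (15/28, 1/35), radius 1/490; t4: center (1/2, -1/14), radius 1/63; t5: center (-1/2, -1/14), radius 1/84; t6: center (19/35, 3/70), radius 1/420; second: t1: center (-13/28, -79/168), radius 1/840; t2: center (-1/16, 7/16), radius 1/64; t3: center (-157/336, -157/336), radius 1/756; t4: center (-15/28, -1/2), radius 1/63; t5: center (1/2, -1/2), radius 1/7; t6: center (1/16, 9/16), radius 1/64

The first composite normalizes to t1: center (1/2, 1/14), radius 1/70; t2: center (-3/7, 1/28), radius 1/63; t3: center (15/28, 1/35), radius 1/490; t4: center (1/2, -1/14), radius 1/63; t5: center (-1/2, -1/14), radius 1/84; t6: center (19/35, 3/70), radius 1/420
The second composite normalizes to t1: center (-13/28, -79/168), radius 1/840; t2: center (-1/16, 7/16), radius 1/64; t3: center (-157/336, -157/336), radius 1/756; t4: center (-15/28, -1/2), radius 1/63; t5: center (1/2, -1/2), radius 1/7; t6: center (1/16, 9/16), radius 1/64
They disagree, so not equal.


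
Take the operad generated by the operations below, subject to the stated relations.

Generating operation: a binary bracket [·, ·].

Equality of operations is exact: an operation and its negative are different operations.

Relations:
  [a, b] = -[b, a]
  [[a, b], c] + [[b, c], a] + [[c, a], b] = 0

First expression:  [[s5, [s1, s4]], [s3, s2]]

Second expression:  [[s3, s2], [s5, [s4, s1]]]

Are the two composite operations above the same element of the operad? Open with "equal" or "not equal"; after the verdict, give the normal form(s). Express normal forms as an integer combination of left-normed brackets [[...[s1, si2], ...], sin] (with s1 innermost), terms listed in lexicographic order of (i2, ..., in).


equal: each reduces to [[[[s1, s4], s5], s2], s3] - [[[[s1, s4], s5], s3], s2]

In normal form, the first expression is [[[[s1, s4], s5], s2], s3] - [[[[s1, s4], s5], s3], s2]
In normal form, the second expression is [[[[s1, s4], s5], s2], s3] - [[[[s1, s4], s5], s3], s2]
The forms coincide; equal.


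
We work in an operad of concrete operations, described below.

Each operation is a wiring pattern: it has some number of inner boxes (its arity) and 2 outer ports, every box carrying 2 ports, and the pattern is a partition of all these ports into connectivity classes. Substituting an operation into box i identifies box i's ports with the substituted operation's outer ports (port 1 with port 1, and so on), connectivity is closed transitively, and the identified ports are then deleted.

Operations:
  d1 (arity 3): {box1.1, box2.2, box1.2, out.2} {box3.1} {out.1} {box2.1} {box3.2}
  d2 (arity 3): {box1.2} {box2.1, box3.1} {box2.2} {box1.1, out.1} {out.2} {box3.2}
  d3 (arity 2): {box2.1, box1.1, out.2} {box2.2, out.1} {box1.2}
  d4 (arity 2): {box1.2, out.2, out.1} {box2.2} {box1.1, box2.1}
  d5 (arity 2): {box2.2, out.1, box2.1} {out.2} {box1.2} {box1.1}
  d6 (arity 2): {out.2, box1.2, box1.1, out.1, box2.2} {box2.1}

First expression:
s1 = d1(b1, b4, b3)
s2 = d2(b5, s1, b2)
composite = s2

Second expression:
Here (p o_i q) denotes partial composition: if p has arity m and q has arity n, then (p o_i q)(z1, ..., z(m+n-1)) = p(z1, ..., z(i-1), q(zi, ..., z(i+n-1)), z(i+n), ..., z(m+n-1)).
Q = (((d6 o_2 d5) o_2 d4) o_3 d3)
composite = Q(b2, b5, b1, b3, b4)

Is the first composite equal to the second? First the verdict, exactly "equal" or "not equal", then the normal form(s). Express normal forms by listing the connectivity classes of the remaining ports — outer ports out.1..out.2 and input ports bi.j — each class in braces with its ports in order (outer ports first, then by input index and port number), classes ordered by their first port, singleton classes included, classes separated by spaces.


not equal: they reduce to {out.1, b5.1} {out.2} {b1.1, b1.2, b4.2} {b2.1} {b2.2} {b3.1} {b3.2} {b4.1} {b5.2} and {out.1, out.2, b2.1, b2.2} {b1.1, b3.1} {b1.2} {b3.2, b5.1} {b4.1, b4.2} {b5.2}

In normal form, the first expression is {out.1, b5.1} {out.2} {b1.1, b1.2, b4.2} {b2.1} {b2.2} {b3.1} {b3.2} {b4.1} {b5.2}
In normal form, the second expression is {out.1, out.2, b2.1, b2.2} {b1.1, b3.1} {b1.2} {b3.2, b5.1} {b4.1, b4.2} {b5.2}
Different reductions; not equal.


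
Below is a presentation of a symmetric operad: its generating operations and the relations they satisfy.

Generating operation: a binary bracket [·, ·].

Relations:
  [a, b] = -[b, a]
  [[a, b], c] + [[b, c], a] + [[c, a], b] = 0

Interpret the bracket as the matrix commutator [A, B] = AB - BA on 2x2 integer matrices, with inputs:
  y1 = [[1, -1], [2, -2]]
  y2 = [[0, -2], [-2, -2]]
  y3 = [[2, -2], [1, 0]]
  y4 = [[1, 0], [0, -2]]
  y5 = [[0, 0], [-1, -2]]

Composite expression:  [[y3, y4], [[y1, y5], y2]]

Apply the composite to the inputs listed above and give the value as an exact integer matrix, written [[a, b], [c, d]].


[[132, -120], [60, -132]]


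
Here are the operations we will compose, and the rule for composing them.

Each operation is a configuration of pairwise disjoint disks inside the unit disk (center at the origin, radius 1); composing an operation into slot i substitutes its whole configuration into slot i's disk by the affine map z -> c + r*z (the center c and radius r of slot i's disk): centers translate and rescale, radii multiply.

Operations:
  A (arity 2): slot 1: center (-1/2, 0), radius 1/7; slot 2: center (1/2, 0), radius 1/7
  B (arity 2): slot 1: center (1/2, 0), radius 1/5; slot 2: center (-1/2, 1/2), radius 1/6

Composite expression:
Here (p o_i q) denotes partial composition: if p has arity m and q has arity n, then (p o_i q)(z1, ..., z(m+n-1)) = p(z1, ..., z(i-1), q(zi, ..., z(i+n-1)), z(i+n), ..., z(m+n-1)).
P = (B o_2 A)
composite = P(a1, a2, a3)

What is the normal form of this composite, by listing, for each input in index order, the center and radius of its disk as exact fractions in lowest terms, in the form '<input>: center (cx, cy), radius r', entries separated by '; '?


Each a-disk chains the slot maps above it in B; radii multiply.
tracing a1 down its 1-map path: center (1/2, 0), radius 1/5
tracing a2 down its 2-map path: center (-7/12, 1/2), radius 1/42
tracing a3 down its 2-map path: center (-5/12, 1/2), radius 1/42

a1: center (1/2, 0), radius 1/5; a2: center (-7/12, 1/2), radius 1/42; a3: center (-5/12, 1/2), radius 1/42


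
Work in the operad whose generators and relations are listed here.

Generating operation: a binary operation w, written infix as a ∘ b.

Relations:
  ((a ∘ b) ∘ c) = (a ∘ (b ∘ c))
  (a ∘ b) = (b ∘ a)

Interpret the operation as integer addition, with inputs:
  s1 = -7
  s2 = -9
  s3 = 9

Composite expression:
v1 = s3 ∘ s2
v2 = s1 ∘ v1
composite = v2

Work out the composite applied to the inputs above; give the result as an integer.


-7

(s3 ∘ s2) = 0
(s1 ∘ (s3 ∘ s2)) = -7


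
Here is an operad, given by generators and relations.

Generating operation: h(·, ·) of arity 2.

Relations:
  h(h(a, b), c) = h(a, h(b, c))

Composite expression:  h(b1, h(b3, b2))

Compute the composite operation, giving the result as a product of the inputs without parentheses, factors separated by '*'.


Key point: h is associative — brackets drop, the b-order remains.
h(b3, b2) flattens to b3 * b2
h(b1, h(b3, b2)) flattens to b1 * b3 * b2

b1 * b3 * b2


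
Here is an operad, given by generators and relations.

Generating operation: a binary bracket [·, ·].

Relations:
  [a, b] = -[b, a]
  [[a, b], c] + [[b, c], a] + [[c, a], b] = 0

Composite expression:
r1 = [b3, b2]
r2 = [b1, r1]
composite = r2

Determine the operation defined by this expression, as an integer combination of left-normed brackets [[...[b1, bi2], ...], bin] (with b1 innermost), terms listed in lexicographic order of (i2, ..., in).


-[[b1, b2], b3] + [[b1, b3], b2]

A multilinear Lie element is pinned by b1-initial words (b1 innermost).
Composite bracket: [b1, [b3, b2]]
Applying ab - ba throughout gives 4 signed words (2^2 = 4).
Coefficients come from the b1-initial words:
  the word b1b2b3 carries sign -1 and contributes -[[b1, b2], b3]
  the word b1b3b2 carries sign +1 and contributes +[[b1, b3], b2]
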